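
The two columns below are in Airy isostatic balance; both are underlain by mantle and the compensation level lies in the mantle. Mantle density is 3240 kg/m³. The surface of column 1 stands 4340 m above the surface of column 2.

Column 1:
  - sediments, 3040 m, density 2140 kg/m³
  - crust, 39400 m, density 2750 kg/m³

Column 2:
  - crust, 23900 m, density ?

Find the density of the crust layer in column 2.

Take the compensation level at the base of the deeper column (depth z_c below the surface of column 1) and equate Σ ρ_i t_i down to z_c; mantle fills any gap and the z_c terms cancel.
Column 1: 3040×2140 + 39400×2750 + (z_c − 42440)×3240
Column 2: 4340×0 + 23900×ρ + (z_c − 4340 − 23900)×3240
The z_c×3240 term appears on both sides and cancels. Collect the known terms of each column as K = Σ(ρt)_known − 3240 × (depth of known layers): K_1 = 114855600 − 3240×42440 = −22650000; K_2 = 0 − 3240×(4340 + 23900) = −91497600.
Balance: K_1 = K_2 + 23900×ρ, so ρ = (K_1 − K_2)/23900 = 68847600/23900 = 2880 kg/m³.

2880 kg/m³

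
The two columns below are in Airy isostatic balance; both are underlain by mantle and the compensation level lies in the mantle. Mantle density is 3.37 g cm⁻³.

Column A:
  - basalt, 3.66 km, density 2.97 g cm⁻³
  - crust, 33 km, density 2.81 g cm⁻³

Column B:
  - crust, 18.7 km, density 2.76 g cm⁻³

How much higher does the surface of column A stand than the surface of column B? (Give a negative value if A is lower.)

For any compensation level in the mantle, the mantle terms cancel and isostasy reduces to e = (Σt_A − Σt_B) − (Σ(ρt)_A − Σ(ρt)_B) / ρ_m.
Σt_A = 36.66 km; Σt_B = 18.7 km; Σ(ρt)_A = 103.6002; Σ(ρt)_B = 51.612 (in km·g cm⁻³).
e = (36.66 − 18.7) − (103.6002 − 51.612) / 3.37 = 2.53 km.

2.53 km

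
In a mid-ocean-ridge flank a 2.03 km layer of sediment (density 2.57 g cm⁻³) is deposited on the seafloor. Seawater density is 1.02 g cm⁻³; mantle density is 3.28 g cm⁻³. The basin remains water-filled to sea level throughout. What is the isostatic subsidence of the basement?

Submarine loading: the sediment displaces seawater, and the subsidence is in turn flooded, so s (ρ_m − ρ_w) = t (ρ_sed − ρ_w).
s = 2.03 km × (2.57 − 1.02) / (3.28 − 1.02) = 1.39 km.

1.39 km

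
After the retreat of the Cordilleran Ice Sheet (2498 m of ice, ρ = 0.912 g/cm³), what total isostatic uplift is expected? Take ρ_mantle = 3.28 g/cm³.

695 m

Removing the load lets mantle flow back in; uplift u satisfies ρ_ice t = ρ_m u.
u = t ρ_ice/ρ_m = 2498 m × 0.912/3.28 = 695 m.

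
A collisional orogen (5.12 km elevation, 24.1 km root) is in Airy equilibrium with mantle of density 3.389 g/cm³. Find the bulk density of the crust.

2.8 g/cm³

ρ_c h = (ρ_m − ρ_c) r → ρ_c (h + r) = ρ_m r → ρ_c = ρ_m r / (h + r).
ρ_c = 3.389 × 24.1 km / (5.12 km + 24.1 km) = 2.8 g/cm³.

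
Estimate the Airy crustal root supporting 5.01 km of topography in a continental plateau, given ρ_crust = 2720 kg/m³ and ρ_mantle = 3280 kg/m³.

Isostatic balance requires: the weight of the topography is balanced by the buoyancy of the root, ρ_c h = (ρ_m − ρ_c) r.
r = h · ρ_c / (ρ_m − ρ_c) = 5.01 km × 2720 / (3280 − 2720) = 24.3 km.

24.3 km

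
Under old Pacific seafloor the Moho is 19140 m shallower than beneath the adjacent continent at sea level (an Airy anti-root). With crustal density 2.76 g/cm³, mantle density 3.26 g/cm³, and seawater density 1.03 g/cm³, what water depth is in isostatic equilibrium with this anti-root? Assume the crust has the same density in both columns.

Replacing a thickness d of crust by seawater at the top must be balanced by replacing crust with mantle at the base: d (ρ_c − ρ_w) = a (ρ_m − ρ_c).
d = a (ρ_m − ρ_c)/(ρ_c − ρ_w) = 19140 m × 0.5/1.73 = 5530 m.

5530 m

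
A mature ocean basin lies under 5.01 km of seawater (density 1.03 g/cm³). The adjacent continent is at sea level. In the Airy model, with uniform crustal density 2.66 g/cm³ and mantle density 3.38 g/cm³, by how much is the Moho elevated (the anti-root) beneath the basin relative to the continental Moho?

11.3 km

In Airy isostatic equilibrium: replacing crust with seawater at the top is compensated by replacing crust with mantle at the base: d (ρ_c − ρ_w) = a (ρ_m − ρ_c).
a = d (ρ_c − ρ_w)/(ρ_m − ρ_c) = 5.01 km × 1.63/0.72 = 11.3 km.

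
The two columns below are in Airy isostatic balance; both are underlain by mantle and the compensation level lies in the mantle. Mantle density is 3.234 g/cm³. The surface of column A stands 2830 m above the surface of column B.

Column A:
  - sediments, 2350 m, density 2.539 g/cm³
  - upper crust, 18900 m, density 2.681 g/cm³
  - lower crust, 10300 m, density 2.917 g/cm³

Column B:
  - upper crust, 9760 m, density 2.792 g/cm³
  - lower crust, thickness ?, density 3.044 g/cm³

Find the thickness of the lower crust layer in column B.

9920 m

Take the compensation level at the base of the deeper column (depth z_c below the surface of column A) and equate Σ ρ_i t_i down to z_c; mantle fills any gap and the z_c terms cancel.
Column A: 2350×2.539 + 18900×2.681 + 10300×2.917 + (z_c − 31550)×3.234
Column B: 2830×0 + 9760×2.792 + x×3.044 + (z_c − 2830 − 9760 − x)×3.234
The z_c×3.234 term appears on both sides and cancels. Collect the known terms of each column as K = Σ(ρt)_known − 3.234 × (depth of known layers): K_A = 86682.65 − 3.234×31550 = −15350.05; K_B = 27249.92 − 3.234×(2830 + 9760) = −13466.14.
Balance: K_A = K_B − x×(3.234 − 3.044), so x = (K_B − K_A)/(3.234 − 3.044) = 1883.91/0.19 = 9920 m.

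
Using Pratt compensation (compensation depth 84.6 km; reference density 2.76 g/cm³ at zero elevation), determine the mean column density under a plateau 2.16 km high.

2.69 g/cm³

Pratt balance: ρ_ref D = ρ (D + h).
ρ = ρ_ref D/(D + h) = 2.76 × 84.6 km/(84.6 km + 2.16 km) = 2.69 g/cm³.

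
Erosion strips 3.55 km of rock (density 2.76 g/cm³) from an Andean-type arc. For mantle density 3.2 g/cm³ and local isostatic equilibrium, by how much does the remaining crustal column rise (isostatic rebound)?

Unloading: uplift u = e ρ_c/ρ_m = 3.55 km × 2.76/3.2 = 3.06 km.

3.06 km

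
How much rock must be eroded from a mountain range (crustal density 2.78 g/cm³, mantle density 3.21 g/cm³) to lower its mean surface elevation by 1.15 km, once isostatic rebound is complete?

8.58 km

Net drop Δ = e − u = e − e ρ_c/ρ_m = e (ρ_m − ρ_c)/ρ_m.
e = Δ ρ_m/(ρ_m − ρ_c) = 1.15 km × 3.21/0.43 = 8.58 km.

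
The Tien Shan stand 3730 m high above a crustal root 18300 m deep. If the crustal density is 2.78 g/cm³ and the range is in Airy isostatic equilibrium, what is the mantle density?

Airy balance: ρ_c h = (ρ_m − ρ_c) r → ρ_m = ρ_c (1 + h/r).
ρ_m = 2.78 × (1 + 3730 m/18300 m) = 3.35 g/cm³.

3.35 g/cm³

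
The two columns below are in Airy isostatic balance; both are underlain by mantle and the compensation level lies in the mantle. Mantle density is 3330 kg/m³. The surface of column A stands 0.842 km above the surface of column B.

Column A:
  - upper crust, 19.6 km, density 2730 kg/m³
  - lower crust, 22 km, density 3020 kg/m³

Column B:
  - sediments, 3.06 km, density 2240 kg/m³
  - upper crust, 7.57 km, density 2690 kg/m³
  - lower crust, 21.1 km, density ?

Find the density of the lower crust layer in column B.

2970 kg/m³

Take the compensation level at the base of the deeper column (depth z_c below the surface of column A) and equate Σ ρ_i t_i down to z_c; mantle fills any gap and the z_c terms cancel.
Column A: 19.6×2730 + 22×3020 + (z_c − 41.6)×3330
Column B: 0.842×0 + 3.06×2240 + 7.57×2690 + 21.1×ρ + (z_c − 0.842 − 31.73)×3330
The z_c×3330 term appears on both sides and cancels. Collect the known terms of each column as K = Σ(ρt)_known − 3330 × (depth of known layers): K_A = 119948 − 3330×41.6 = −18580; K_B = 27217.7 − 3330×(0.842 + 31.73) = −81247.06.
Balance: K_A = K_B + 21.1×ρ, so ρ = (K_A − K_B)/21.1 = 62667.1/21.1 = 2970 kg/m³.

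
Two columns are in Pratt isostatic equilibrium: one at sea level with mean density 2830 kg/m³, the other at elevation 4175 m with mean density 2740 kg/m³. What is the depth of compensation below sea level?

ρ_ref D = ρ (D + h) → D (ρ_ref − ρ) = ρ h.
D = ρ h/(ρ_ref − ρ) = 2740 × 4175 m/(2830 − 2740) = 127000 m.

127000 m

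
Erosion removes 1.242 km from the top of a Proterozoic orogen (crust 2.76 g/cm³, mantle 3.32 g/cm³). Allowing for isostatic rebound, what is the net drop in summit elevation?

0.209 km

Rebound u = e ρ_c/ρ_m = 1.242 km × 2.76/3.32 = 1.033 km.
Net surface drop = e − u = 1.242 km − 1.033 km = e (ρ_m − ρ_c)/ρ_m = 0.209 km.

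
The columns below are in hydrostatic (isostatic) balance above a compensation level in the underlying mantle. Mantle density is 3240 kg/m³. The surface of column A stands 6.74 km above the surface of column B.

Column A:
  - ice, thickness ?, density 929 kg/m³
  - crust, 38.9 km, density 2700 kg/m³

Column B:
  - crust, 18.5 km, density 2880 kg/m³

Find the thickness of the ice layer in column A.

Take the compensation level at the base of the deeper column (depth z_c below the surface of column A) and equate Σ ρ_i t_i down to z_c; mantle fills any gap and the z_c terms cancel.
Column A: x×929 + 38.9×2700 + (z_c − 38.9 − x)×3240
Column B: 6.74×0 + 18.5×2880 + (z_c − 6.74 − 18.5)×3240
The z_c×3240 term appears on both sides and cancels. Collect the known terms of each column as K = Σ(ρt)_known − 3240 × (depth of known layers): K_A = 105030 − 3240×38.9 = −21006; K_B = 53280 − 3240×(6.74 + 18.5) = −28497.6.
Balance: K_A − x×(3240 − 929) = K_B, so x = (K_A − K_B)/(3240 − 929) = 7491.6/2311 = 3.24 km.

3.24 km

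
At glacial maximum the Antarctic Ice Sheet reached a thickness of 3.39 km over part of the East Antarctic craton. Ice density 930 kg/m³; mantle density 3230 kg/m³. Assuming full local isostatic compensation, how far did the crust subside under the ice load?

In Airy isostatic equilibrium: the ice load ρ_ice t is balanced by mantle displaced below, ρ_m s.
s = t ρ_ice / ρ_m = 3.39 km × 930/3230 = 0.976 km.

0.976 km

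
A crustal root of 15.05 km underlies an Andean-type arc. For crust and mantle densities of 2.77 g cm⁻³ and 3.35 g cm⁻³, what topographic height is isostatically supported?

Equating mass per unit area of the two columns: ρ_c h = (ρ_m − ρ_c) r.
h = r (ρ_m − ρ_c) / ρ_c = 15.05 km × (3.35 − 2.77) / 2.77 = 3.15 km.

3.15 km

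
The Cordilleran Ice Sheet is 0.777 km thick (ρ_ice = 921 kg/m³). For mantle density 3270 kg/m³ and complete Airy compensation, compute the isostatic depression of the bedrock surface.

0.219 km

Balancing pressure at the compensation depth: the ice load ρ_ice t is balanced by mantle displaced below, ρ_m s.
s = t ρ_ice / ρ_m = 0.777 km × 921/3270 = 0.219 km.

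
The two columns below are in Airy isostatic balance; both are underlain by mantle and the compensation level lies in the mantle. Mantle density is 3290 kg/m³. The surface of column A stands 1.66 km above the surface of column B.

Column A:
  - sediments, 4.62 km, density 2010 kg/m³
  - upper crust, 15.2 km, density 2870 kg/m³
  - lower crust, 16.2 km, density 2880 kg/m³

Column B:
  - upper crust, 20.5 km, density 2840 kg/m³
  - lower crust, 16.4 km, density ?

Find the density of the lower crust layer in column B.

Take the compensation level at the base of the deeper column (depth z_c below the surface of column A) and equate Σ ρ_i t_i down to z_c; mantle fills any gap and the z_c terms cancel.
Column A: 4.62×2010 + 15.2×2870 + 16.2×2880 + (z_c − 36.02)×3290
Column B: 1.66×0 + 20.5×2840 + 16.4×ρ + (z_c − 1.66 − 36.9)×3290
The z_c×3290 term appears on both sides and cancels. Collect the known terms of each column as K = Σ(ρt)_known − 3290 × (depth of known layers): K_A = 99566.2 − 3290×36.02 = −18939.6; K_B = 58220 − 3290×(1.66 + 36.9) = −68642.4.
Balance: K_A = K_B + 16.4×ρ, so ρ = (K_A − K_B)/16.4 = 49702.8/16.4 = 3030 kg/m³.

3030 kg/m³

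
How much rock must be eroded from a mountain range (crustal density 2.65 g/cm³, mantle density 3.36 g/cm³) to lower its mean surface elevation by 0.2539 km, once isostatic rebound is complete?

Net drop Δ = e − u = e − e ρ_c/ρ_m = e (ρ_m − ρ_c)/ρ_m.
e = Δ ρ_m/(ρ_m − ρ_c) = 0.2539 km × 3.36/0.71 = 1.2 km.

1.2 km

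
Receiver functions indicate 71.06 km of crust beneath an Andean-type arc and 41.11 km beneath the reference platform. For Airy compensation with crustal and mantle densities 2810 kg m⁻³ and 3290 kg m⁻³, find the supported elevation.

4.37 km

Excess crust Δ = 71.06 km − 41.11 km = 29.95 km, split between elevation h and root r with h + r = Δ.
Airy balance ρ_c h = (ρ_m − ρ_c) r gives r = h ρ_c/(ρ_m − ρ_c), so h (1 + ρ_c/(ρ_m − ρ_c)) = Δ, i.e. h = Δ (ρ_m − ρ_c)/ρ_m.
h = 29.95 km × 480/3290 = 4.37 km.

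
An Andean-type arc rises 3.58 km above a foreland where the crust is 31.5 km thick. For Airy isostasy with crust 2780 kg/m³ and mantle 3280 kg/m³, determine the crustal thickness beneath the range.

55 km

Root depth r = h ρ_c / (ρ_m − ρ_c) = 3.58 km × 2780 / 500 = 19.9 km.
Total thickness = T + h + r = 31.5 km + 3.58 km + 19.9 km = 55 km.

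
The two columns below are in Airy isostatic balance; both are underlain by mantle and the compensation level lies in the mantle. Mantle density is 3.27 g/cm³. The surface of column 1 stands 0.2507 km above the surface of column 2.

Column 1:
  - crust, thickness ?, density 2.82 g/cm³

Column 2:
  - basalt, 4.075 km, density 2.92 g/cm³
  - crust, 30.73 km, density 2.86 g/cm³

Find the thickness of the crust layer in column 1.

Take the compensation level at the base of the deeper column (depth z_c below the surface of column 1) and equate Σ ρ_i t_i down to z_c; mantle fills any gap and the z_c terms cancel.
Column 1: x×2.82 + (z_c − 0 − x)×3.27
Column 2: 0.2507×0 + 4.075×2.92 + 30.73×2.86 + (z_c − 0.2507 − 34.805)×3.27
The z_c×3.27 term appears on both sides and cancels. Collect the known terms of each column as K = Σ(ρt)_known − 3.27 × (depth of known layers): K_1 = 0 − 3.27×0 = 0; K_2 = 99.7868 − 3.27×(0.2507 + 34.805) = −14.845339.
Balance: K_1 − x×(3.27 − 2.82) = K_2, so x = (K_1 − K_2)/(3.27 − 2.82) = 14.8453/0.45 = 33 km.

33 km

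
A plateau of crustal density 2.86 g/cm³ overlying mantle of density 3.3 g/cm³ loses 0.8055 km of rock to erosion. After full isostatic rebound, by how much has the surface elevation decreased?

Rebound u = e ρ_c/ρ_m = 0.8055 km × 2.86/3.3 = 0.6981 km.
Net surface drop = e − u = 0.8055 km − 0.6981 km = e (ρ_m − ρ_c)/ρ_m = 0.107 km.

0.107 km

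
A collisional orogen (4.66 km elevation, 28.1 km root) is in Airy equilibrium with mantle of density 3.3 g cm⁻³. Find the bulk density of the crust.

ρ_c h = (ρ_m − ρ_c) r → ρ_c (h + r) = ρ_m r → ρ_c = ρ_m r / (h + r).
ρ_c = 3.3 × 28.1 km / (4.66 km + 28.1 km) = 2.83 g cm⁻³.

2.83 g cm⁻³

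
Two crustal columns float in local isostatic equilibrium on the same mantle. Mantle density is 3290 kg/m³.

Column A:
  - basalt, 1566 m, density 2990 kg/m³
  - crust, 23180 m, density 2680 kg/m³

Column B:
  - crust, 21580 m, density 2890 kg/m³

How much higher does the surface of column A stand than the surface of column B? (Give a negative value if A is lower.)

For any compensation level in the mantle, the mantle terms cancel and isostasy reduces to e = (Σt_A − Σt_B) − (Σ(ρt)_A − Σ(ρt)_B) / ρ_m.
Σt_A = 24746 m; Σt_B = 21580 m; Σ(ρt)_A = 66804740; Σ(ρt)_B = 62366200 (in m·kg/m³).
e = (24746 − 21580) − (66804740 − 62366200) / 3290 = 1820 m.

1820 m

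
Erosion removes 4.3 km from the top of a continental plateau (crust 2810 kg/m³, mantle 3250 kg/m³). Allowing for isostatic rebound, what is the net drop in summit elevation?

0.582 km

Rebound u = e ρ_c/ρ_m = 4.3 km × 2810/3250 = 3.718 km.
Net surface drop = e − u = 4.3 km − 3.718 km = e (ρ_m − ρ_c)/ρ_m = 0.582 km.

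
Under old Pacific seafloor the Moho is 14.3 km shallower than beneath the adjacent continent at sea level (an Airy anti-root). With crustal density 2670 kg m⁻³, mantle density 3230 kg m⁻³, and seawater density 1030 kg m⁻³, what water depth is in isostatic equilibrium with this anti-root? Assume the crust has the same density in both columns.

4.88 km

Replacing a thickness d of crust by seawater at the top must be balanced by replacing crust with mantle at the base: d (ρ_c − ρ_w) = a (ρ_m − ρ_c).
d = a (ρ_m − ρ_c)/(ρ_c − ρ_w) = 14.3 km × 560/1640 = 4.88 km.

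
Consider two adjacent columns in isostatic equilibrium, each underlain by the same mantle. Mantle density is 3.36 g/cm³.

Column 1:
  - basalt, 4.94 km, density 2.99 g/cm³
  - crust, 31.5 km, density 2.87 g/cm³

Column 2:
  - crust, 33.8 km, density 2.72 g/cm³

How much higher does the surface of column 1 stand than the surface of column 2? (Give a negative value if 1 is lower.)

For any compensation level in the mantle, the mantle terms cancel and isostasy reduces to e = (Σt_1 − Σt_2) − (Σ(ρt)_1 − Σ(ρt)_2) / ρ_m.
Σt_1 = 36.44 km; Σt_2 = 33.8 km; Σ(ρt)_1 = 105.1756; Σ(ρt)_2 = 91.936 (in km·g/cm³).
e = (36.44 − 33.8) − (105.1756 − 91.936) / 3.36 = −1.3 km.

−1.3 km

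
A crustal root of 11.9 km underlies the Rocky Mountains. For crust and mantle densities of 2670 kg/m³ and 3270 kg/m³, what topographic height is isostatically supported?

2.67 km

Isostatic balance requires: ρ_c h = (ρ_m − ρ_c) r.
h = r (ρ_m − ρ_c) / ρ_c = 11.9 km × (3270 − 2670) / 2670 = 2.67 km.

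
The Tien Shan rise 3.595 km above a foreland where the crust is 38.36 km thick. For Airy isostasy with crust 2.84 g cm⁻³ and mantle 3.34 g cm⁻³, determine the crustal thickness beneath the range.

62.4 km

Root depth r = h ρ_c / (ρ_m − ρ_c) = 3.595 km × 2.84 / 0.5 = 20.42 km.
Total thickness = T + h + r = 38.36 km + 3.595 km + 20.42 km = 62.4 km.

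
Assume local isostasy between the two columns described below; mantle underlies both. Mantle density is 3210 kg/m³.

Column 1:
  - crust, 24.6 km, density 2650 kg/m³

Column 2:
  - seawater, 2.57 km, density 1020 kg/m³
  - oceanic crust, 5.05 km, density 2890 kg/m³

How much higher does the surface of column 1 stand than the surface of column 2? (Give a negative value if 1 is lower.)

For any compensation level in the mantle, the mantle terms cancel and isostasy reduces to e = (Σt_1 − Σt_2) − (Σ(ρt)_1 − Σ(ρt)_2) / ρ_m.
Σt_1 = 24.6 km; Σt_2 = 7.62 km; Σ(ρt)_1 = 65190; Σ(ρt)_2 = 17215.9 (in km·kg/m³).
e = (24.6 − 7.62) − (65190 − 17215.9) / 3210 = 2.03 km.

2.03 km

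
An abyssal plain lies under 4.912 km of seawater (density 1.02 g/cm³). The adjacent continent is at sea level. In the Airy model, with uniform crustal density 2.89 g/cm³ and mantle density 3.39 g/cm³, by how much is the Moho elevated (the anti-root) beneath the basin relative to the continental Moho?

18.4 km

Isostatic balance requires: replacing crust with seawater at the top is compensated by replacing crust with mantle at the base: d (ρ_c − ρ_w) = a (ρ_m − ρ_c).
a = d (ρ_c − ρ_w)/(ρ_m − ρ_c) = 4.912 km × 1.87/0.5 = 18.4 km.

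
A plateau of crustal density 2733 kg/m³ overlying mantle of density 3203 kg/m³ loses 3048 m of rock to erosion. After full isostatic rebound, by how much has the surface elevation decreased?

447 m

Rebound u = e ρ_c/ρ_m = 3048 m × 2733/3203 = 2601 m.
Net surface drop = e − u = 3048 m − 2601 m = e (ρ_m − ρ_c)/ρ_m = 447 m.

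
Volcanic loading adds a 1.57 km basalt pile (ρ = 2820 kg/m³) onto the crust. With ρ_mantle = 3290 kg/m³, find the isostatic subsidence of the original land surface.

Subaerial loading: s = t ρ_load / ρ_m.
s = 1.57 km × 2820/3290 = 1.35 km.

1.35 km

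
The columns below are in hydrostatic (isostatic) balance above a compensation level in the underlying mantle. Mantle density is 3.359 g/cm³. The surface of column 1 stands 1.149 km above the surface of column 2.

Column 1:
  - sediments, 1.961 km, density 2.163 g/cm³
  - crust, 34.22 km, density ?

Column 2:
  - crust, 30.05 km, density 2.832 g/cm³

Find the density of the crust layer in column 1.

Take the compensation level at the base of the deeper column (depth z_c below the surface of column 1) and equate Σ ρ_i t_i down to z_c; mantle fills any gap and the z_c terms cancel.
Column 1: 1.961×2.163 + 34.22×ρ + (z_c − 36.181)×3.359
Column 2: 1.149×0 + 30.05×2.832 + (z_c − 1.149 − 30.05)×3.359
The z_c×3.359 term appears on both sides and cancels. Collect the known terms of each column as K = Σ(ρt)_known − 3.359 × (depth of known layers): K_1 = 4.241643 − 3.359×36.181 = −117.290336; K_2 = 85.1016 − 3.359×(1.149 + 30.05) = −19.695841.
Balance: K_1 + 34.22×ρ = K_2, so ρ = (K_2 − K_1)/34.22 = 97.5945/34.22 = 2.85 g/cm³.

2.85 g/cm³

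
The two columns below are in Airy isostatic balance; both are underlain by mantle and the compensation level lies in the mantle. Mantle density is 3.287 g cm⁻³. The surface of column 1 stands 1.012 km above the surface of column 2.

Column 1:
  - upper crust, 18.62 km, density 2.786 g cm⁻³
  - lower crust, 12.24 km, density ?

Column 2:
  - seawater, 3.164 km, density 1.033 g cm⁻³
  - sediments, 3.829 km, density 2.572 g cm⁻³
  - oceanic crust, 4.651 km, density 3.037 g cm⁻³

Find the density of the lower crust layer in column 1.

2.88 g cm⁻³

Take the compensation level at the base of the deeper column (depth z_c below the surface of column 1) and equate Σ ρ_i t_i down to z_c; mantle fills any gap and the z_c terms cancel.
Column 1: 18.62×2.786 + 12.24×ρ + (z_c − 30.86)×3.287
Column 2: 1.012×0 + 3.164×1.033 + 3.829×2.572 + 4.651×3.037 + (z_c − 1.012 − 11.644)×3.287
The z_c×3.287 term appears on both sides and cancels. Collect the known terms of each column as K = Σ(ρt)_known − 3.287 × (depth of known layers): K_1 = 51.87532 − 3.287×30.86 = −49.5615; K_2 = 27.241687 − 3.287×(1.012 + 11.644) = −14.358585.
Balance: K_1 + 12.24×ρ = K_2, so ρ = (K_2 − K_1)/12.24 = 35.2029/12.24 = 2.88 g cm⁻³.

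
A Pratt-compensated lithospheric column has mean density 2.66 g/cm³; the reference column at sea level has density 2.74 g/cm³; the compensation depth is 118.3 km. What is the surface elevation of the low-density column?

ρ_ref D = ρ (D + h) → h = D (ρ_ref − ρ)/ρ.
h = 118.3 km × (2.74 − 2.66)/2.66 = 3.56 km.

3.56 km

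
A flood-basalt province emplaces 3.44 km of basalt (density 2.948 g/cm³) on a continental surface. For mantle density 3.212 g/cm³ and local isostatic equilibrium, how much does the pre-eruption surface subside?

Subaerial loading: s = t ρ_load / ρ_m.
s = 3.44 km × 2.948/3.212 = 3.16 km.

3.16 km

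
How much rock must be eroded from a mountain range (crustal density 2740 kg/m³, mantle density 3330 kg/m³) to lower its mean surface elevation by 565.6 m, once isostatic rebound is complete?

3190 m

Net drop Δ = e − u = e − e ρ_c/ρ_m = e (ρ_m − ρ_c)/ρ_m.
e = Δ ρ_m/(ρ_m − ρ_c) = 565.6 m × 3330/590 = 3190 m.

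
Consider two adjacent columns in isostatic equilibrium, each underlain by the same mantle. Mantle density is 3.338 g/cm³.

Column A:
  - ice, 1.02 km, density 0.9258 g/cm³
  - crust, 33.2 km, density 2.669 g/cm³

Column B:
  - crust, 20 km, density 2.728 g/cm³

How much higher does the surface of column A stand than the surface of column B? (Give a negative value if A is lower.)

For any compensation level in the mantle, the mantle terms cancel and isostasy reduces to e = (Σt_A − Σt_B) − (Σ(ρt)_A − Σ(ρt)_B) / ρ_m.
Σt_A = 34.22 km; Σt_B = 20 km; Σ(ρt)_A = 89.555116; Σ(ρt)_B = 54.56 (in km·g/cm³).
e = (34.22 − 20) − (89.555116 − 54.56) / 3.338 = 3.74 km.

3.74 km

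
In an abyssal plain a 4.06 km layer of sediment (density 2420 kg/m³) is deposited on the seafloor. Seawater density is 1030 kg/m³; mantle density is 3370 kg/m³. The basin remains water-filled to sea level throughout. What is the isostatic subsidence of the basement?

2.41 km

Submarine loading: the sediment displaces seawater, and the subsidence is in turn flooded, so s (ρ_m − ρ_w) = t (ρ_sed − ρ_w).
s = 4.06 km × (2420 − 1030) / (3370 − 1030) = 2.41 km.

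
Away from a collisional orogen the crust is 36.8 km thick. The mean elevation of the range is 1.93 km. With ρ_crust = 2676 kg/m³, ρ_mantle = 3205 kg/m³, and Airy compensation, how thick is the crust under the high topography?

Root depth r = h ρ_c / (ρ_m − ρ_c) = 1.93 km × 2676 / 529 = 9.763 km.
Total thickness = T + h + r = 36.8 km + 1.93 km + 9.763 km = 48.5 km.

48.5 km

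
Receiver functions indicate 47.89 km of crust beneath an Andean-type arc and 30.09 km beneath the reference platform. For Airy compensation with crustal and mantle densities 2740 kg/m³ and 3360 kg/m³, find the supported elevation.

3.28 km

Excess crust Δ = 47.89 km − 30.09 km = 17.8 km, split between elevation h and root r with h + r = Δ.
Airy balance ρ_c h = (ρ_m − ρ_c) r gives r = h ρ_c/(ρ_m − ρ_c), so h (1 + ρ_c/(ρ_m − ρ_c)) = Δ, i.e. h = Δ (ρ_m − ρ_c)/ρ_m.
h = 17.8 km × 620/3360 = 3.28 km.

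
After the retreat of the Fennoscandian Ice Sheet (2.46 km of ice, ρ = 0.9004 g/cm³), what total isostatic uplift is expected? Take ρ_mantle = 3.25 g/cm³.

Removing the load lets mantle flow back in; uplift u satisfies ρ_ice t = ρ_m u.
u = t ρ_ice/ρ_m = 2.46 km × 0.9004/3.25 = 0.682 km.

0.682 km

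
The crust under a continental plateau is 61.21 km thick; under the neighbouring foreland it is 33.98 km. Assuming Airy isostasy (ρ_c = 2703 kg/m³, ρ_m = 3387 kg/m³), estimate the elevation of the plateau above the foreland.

5.5 km

Excess crust Δ = 61.21 km − 33.98 km = 27.23 km, split between elevation h and root r with h + r = Δ.
Airy balance ρ_c h = (ρ_m − ρ_c) r gives r = h ρ_c/(ρ_m − ρ_c), so h (1 + ρ_c/(ρ_m − ρ_c)) = Δ, i.e. h = Δ (ρ_m − ρ_c)/ρ_m.
h = 27.23 km × 684/3387 = 5.5 km.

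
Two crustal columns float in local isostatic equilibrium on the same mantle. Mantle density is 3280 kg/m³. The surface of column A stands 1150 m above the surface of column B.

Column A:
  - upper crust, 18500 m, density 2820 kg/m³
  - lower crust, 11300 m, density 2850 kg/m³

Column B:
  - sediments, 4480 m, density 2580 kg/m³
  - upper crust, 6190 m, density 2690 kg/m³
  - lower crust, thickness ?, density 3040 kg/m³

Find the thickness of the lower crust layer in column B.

11700 m

Take the compensation level at the base of the deeper column (depth z_c below the surface of column A) and equate Σ ρ_i t_i down to z_c; mantle fills any gap and the z_c terms cancel.
Column A: 18500×2820 + 11300×2850 + (z_c − 29800)×3280
Column B: 1150×0 + 4480×2580 + 6190×2690 + x×3040 + (z_c − 1150 − 10670 − x)×3280
The z_c×3280 term appears on both sides and cancels. Collect the known terms of each column as K = Σ(ρt)_known − 3280 × (depth of known layers): K_A = 84375000 − 3280×29800 = −13369000; K_B = 28209500 − 3280×(1150 + 10670) = −10560100.
Balance: K_A = K_B − x×(3280 − 3040), so x = (K_B − K_A)/(3280 − 3040) = 2808900/240 = 11700 m.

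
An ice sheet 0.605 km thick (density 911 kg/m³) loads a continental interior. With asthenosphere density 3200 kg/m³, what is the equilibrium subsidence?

Isostatic balance requires: the ice load ρ_ice t is balanced by mantle displaced below, ρ_m s.
s = t ρ_ice / ρ_m = 0.605 km × 911/3200 = 0.172 km.

0.172 km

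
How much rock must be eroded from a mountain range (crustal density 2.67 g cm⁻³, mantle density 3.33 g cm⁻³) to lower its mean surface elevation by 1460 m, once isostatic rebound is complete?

7370 m

Net drop Δ = e − u = e − e ρ_c/ρ_m = e (ρ_m − ρ_c)/ρ_m.
e = Δ ρ_m/(ρ_m − ρ_c) = 1460 m × 3.33/0.66 = 7370 m.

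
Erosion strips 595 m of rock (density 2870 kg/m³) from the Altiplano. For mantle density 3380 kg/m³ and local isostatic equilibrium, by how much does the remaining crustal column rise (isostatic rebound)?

Unloading: uplift u = e ρ_c/ρ_m = 595 m × 2870/3380 = 505 m.

505 m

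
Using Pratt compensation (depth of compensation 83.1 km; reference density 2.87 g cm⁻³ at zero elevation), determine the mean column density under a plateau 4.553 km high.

2.72 g cm⁻³

Pratt balance: ρ_ref D = ρ (D + h).
ρ = ρ_ref D/(D + h) = 2.87 × 83.1 km/(83.1 km + 4.553 km) = 2.72 g cm⁻³.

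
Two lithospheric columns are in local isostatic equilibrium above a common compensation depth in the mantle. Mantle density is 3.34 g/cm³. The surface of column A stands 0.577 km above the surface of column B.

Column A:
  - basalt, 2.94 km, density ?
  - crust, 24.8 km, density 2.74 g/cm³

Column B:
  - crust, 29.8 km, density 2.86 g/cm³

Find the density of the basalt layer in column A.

Take the compensation level at the base of the deeper column (depth z_c below the surface of column A) and equate Σ ρ_i t_i down to z_c; mantle fills any gap and the z_c terms cancel.
Column A: 2.94×ρ + 24.8×2.74 + (z_c − 27.74)×3.34
Column B: 0.577×0 + 29.8×2.86 + (z_c − 0.577 − 29.8)×3.34
The z_c×3.34 term appears on both sides and cancels. Collect the known terms of each column as K = Σ(ρt)_known − 3.34 × (depth of known layers): K_A = 67.952 − 3.34×27.74 = −24.6996; K_B = 85.228 − 3.34×(0.577 + 29.8) = −16.23118.
Balance: K_A + 2.94×ρ = K_B, so ρ = (K_B − K_A)/2.94 = 8.46842/2.94 = 2.88 g/cm³.

2.88 g/cm³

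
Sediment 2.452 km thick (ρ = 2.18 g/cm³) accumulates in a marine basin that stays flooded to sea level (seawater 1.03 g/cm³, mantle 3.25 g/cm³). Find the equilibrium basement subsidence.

1.27 km

Submarine loading: the sediment displaces seawater, and the subsidence is in turn flooded, so s (ρ_m − ρ_w) = t (ρ_sed − ρ_w).
s = 2.452 km × (2.18 − 1.03) / (3.25 − 1.03) = 1.27 km.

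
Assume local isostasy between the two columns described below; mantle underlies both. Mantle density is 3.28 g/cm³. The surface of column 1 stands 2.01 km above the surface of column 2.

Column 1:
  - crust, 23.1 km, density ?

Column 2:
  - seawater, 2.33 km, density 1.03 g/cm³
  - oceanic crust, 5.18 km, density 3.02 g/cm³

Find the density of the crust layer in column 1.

Take the compensation level at the base of the deeper column (depth z_c below the surface of column 1) and equate Σ ρ_i t_i down to z_c; mantle fills any gap and the z_c terms cancel.
Column 1: 23.1×ρ + (z_c − 23.1)×3.28
Column 2: 2.01×0 + 2.33×1.03 + 5.18×3.02 + (z_c − 2.01 − 7.51)×3.28
The z_c×3.28 term appears on both sides and cancels. Collect the known terms of each column as K = Σ(ρt)_known − 3.28 × (depth of known layers): K_1 = 0 − 3.28×23.1 = −75.768; K_2 = 18.0435 − 3.28×(2.01 + 7.51) = −13.1821.
Balance: K_1 + 23.1×ρ = K_2, so ρ = (K_2 − K_1)/23.1 = 62.5859/23.1 = 2.71 g/cm³.

2.71 g/cm³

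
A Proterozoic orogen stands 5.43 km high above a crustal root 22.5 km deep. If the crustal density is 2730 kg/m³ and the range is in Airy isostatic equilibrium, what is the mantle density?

Airy balance: ρ_c h = (ρ_m − ρ_c) r → ρ_m = ρ_c (1 + h/r).
ρ_m = 2730 × (1 + 5.43 km/22.5 km) = 3390 kg/m³.

3390 kg/m³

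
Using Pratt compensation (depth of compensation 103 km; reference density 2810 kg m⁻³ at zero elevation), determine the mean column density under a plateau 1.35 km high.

2770 kg m⁻³

Pratt balance: ρ_ref D = ρ (D + h).
ρ = ρ_ref D/(D + h) = 2810 × 103 km/(103 km + 1.35 km) = 2770 kg m⁻³.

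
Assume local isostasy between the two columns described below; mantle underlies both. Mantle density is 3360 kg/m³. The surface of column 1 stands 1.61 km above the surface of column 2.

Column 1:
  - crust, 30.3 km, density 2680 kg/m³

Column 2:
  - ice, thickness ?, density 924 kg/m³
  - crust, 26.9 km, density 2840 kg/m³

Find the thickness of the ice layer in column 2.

0.495 km

Take the compensation level at the base of the deeper column (depth z_c below the surface of column 1) and equate Σ ρ_i t_i down to z_c; mantle fills any gap and the z_c terms cancel.
Column 1: 30.3×2680 + (z_c − 30.3)×3360
Column 2: 1.61×0 + x×924 + 26.9×2840 + (z_c − 1.61 − 26.9 − x)×3360
The z_c×3360 term appears on both sides and cancels. Collect the known terms of each column as K = Σ(ρt)_known − 3360 × (depth of known layers): K_1 = 81204 − 3360×30.3 = −20604; K_2 = 76396 − 3360×(1.61 + 26.9) = −19397.6.
Balance: K_1 = K_2 − x×(3360 − 924), so x = (K_2 − K_1)/(3360 − 924) = 1206.4/2436 = 0.495 km.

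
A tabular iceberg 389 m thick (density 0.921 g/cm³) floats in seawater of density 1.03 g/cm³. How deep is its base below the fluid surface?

Draft d = t ρ_obj/ρ_fluid = 389 m × 0.921/1.03 = 348 m.

348 m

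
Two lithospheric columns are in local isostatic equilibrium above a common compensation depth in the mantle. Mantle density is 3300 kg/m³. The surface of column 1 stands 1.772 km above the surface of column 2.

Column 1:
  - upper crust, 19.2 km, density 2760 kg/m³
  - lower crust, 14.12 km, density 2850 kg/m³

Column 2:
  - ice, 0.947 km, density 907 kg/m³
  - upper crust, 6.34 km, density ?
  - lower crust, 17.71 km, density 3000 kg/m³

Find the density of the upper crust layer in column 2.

2780 kg/m³

Take the compensation level at the base of the deeper column (depth z_c below the surface of column 1) and equate Σ ρ_i t_i down to z_c; mantle fills any gap and the z_c terms cancel.
Column 1: 19.2×2760 + 14.12×2850 + (z_c − 33.32)×3300
Column 2: 1.772×0 + 0.947×907 + 6.34×ρ + 17.71×3000 + (z_c − 1.772 − 24.997)×3300
The z_c×3300 term appears on both sides and cancels. Collect the known terms of each column as K = Σ(ρt)_known − 3300 × (depth of known layers): K_1 = 93234 − 3300×33.32 = −16722; K_2 = 53988.929 − 3300×(1.772 + 24.997) = −34348.771.
Balance: K_1 = K_2 + 6.34×ρ, so ρ = (K_1 − K_2)/6.34 = 17626.8/6.34 = 2780 kg/m³.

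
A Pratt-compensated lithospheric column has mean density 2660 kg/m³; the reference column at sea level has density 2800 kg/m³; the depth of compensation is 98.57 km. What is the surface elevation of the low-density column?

ρ_ref D = ρ (D + h) → h = D (ρ_ref − ρ)/ρ.
h = 98.57 km × (2800 − 2660)/2660 = 5.19 km.

5.19 km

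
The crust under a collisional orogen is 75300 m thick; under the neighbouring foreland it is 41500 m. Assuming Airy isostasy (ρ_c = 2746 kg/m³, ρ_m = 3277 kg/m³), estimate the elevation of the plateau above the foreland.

Excess crust Δ = 75300 m − 41500 m = 33800 m, split between elevation h and root r with h + r = Δ.
Airy balance ρ_c h = (ρ_m − ρ_c) r gives r = h ρ_c/(ρ_m − ρ_c), so h (1 + ρ_c/(ρ_m − ρ_c)) = Δ, i.e. h = Δ (ρ_m − ρ_c)/ρ_m.
h = 33800 m × 531/3277 = 5480 m.

5480 m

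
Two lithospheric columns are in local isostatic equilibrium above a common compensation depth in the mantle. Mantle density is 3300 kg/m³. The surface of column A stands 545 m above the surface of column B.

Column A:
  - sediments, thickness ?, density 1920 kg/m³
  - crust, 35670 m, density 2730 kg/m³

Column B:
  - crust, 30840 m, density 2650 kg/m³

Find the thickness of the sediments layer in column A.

Take the compensation level at the base of the deeper column (depth z_c below the surface of column A) and equate Σ ρ_i t_i down to z_c; mantle fills any gap and the z_c terms cancel.
Column A: x×1920 + 35670×2730 + (z_c − 35670 − x)×3300
Column B: 545×0 + 30840×2650 + (z_c − 545 − 30840)×3300
The z_c×3300 term appears on both sides and cancels. Collect the known terms of each column as K = Σ(ρt)_known − 3300 × (depth of known layers): K_A = 97379100 − 3300×35670 = −20331900; K_B = 81726000 − 3300×(545 + 30840) = −21844500.
Balance: K_A − x×(3300 − 1920) = K_B, so x = (K_A − K_B)/(3300 − 1920) = 1512600/1380 = 1100 m.

1100 m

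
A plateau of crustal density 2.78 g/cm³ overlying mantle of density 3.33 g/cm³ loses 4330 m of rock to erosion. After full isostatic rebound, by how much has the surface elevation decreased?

Rebound u = e ρ_c/ρ_m = 4330 m × 2.78/3.33 = 3615 m.
Net surface drop = e − u = 4330 m − 3615 m = e (ρ_m − ρ_c)/ρ_m = 715 m.

715 m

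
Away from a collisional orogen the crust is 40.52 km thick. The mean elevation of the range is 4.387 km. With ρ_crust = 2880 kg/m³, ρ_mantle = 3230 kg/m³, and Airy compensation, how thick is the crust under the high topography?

81 km

Root depth r = h ρ_c / (ρ_m − ρ_c) = 4.387 km × 2880 / 350 = 36.1 km.
Total thickness = T + h + r = 40.52 km + 4.387 km + 36.1 km = 81 km.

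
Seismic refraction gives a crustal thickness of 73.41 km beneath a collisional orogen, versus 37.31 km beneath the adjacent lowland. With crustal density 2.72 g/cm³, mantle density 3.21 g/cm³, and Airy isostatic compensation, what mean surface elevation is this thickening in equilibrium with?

Excess crust Δ = 73.41 km − 37.31 km = 36.1 km, split between elevation h and root r with h + r = Δ.
Airy balance ρ_c h = (ρ_m − ρ_c) r gives r = h ρ_c/(ρ_m − ρ_c), so h (1 + ρ_c/(ρ_m − ρ_c)) = Δ, i.e. h = Δ (ρ_m − ρ_c)/ρ_m.
h = 36.1 km × 0.49/3.21 = 5.51 km.

5.51 km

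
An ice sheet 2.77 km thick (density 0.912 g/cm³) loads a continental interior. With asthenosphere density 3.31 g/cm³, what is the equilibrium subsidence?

Equating mass per unit area of the two columns: the ice load ρ_ice t is balanced by mantle displaced below, ρ_m s.
s = t ρ_ice / ρ_m = 2.77 km × 0.912/3.31 = 0.763 km.

0.763 km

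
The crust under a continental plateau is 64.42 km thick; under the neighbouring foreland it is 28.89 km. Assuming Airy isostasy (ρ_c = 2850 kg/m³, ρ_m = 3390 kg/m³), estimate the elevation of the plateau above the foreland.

5.66 km

Excess crust Δ = 64.42 km − 28.89 km = 35.53 km, split between elevation h and root r with h + r = Δ.
Airy balance ρ_c h = (ρ_m − ρ_c) r gives r = h ρ_c/(ρ_m − ρ_c), so h (1 + ρ_c/(ρ_m − ρ_c)) = Δ, i.e. h = Δ (ρ_m − ρ_c)/ρ_m.
h = 35.53 km × 540/3390 = 5.66 km.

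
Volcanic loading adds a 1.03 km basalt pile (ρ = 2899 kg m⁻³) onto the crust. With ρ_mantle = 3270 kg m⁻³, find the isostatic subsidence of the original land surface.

Subaerial loading: s = t ρ_load / ρ_m.
s = 1.03 km × 2899/3270 = 0.913 km.

0.913 km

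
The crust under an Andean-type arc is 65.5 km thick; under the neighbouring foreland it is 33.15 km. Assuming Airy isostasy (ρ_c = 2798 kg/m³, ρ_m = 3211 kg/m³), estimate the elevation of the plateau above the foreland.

4.16 km

Excess crust Δ = 65.5 km − 33.15 km = 32.35 km, split between elevation h and root r with h + r = Δ.
Airy balance ρ_c h = (ρ_m − ρ_c) r gives r = h ρ_c/(ρ_m − ρ_c), so h (1 + ρ_c/(ρ_m − ρ_c)) = Δ, i.e. h = Δ (ρ_m − ρ_c)/ρ_m.
h = 32.35 km × 413/3211 = 4.16 km.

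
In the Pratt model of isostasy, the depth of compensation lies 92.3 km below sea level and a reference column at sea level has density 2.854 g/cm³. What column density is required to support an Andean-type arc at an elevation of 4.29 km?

2.73 g/cm³

Pratt balance: ρ_ref D = ρ (D + h).
ρ = ρ_ref D/(D + h) = 2.854 × 92.3 km/(92.3 km + 4.29 km) = 2.73 g/cm³.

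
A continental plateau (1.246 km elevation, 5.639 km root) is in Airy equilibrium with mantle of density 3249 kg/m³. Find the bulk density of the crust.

2660 kg/m³

ρ_c h = (ρ_m − ρ_c) r → ρ_c (h + r) = ρ_m r → ρ_c = ρ_m r / (h + r).
ρ_c = 3249 × 5.639 km / (1.246 km + 5.639 km) = 2660 kg/m³.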